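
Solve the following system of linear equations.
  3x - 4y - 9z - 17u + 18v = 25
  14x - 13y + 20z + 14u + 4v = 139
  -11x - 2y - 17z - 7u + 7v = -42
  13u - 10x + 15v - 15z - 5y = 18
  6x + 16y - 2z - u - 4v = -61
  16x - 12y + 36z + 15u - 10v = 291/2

no solution

Row-reduce:
R1 ← R1 / (3).
R2 ← R2 − 14·R1.
R3 ← R3 + 11·R1.
R4 ← R4 + 10·R1.
R5 ← R5 − 6·R1.
R6 ← R6 − 16·R1.
R2 ← R2 / (17/3).
R1 ← R1 + 4/3·R2.
R3 ← R3 + 50/3·R2.
R4 ← R4 + 55/3·R2.
R5 ← R5 − 24·R2.
R6 ← R6 − 28/3·R2.
R3 ← R3 / (2250/17).
R1 ← R1 − 197/17·R3.
R2 ← R2 − 186/17·R3.
R4 ← R4 − 2645/17·R3.
R5 ← R5 + 4192/17·R3.
R6 ← R6 + 308/17·R3.
R4 ← R4 / (3847/225).
R1 ← R1 + 1879/1125·R4.
R2 ← R2 + 184/375·R4.
R3 ← R3 − 1744/1125·R4.
R5 ← R5 − 22469/1125·R4.
R6 ← R6 + 22469/1125·R4.
R5 ← R5 / (-449377/38470).
R1 ← R1 − 39746/19235·R5.
R2 ← R2 + 9647/19235·R5.
R3 ← R3 + 71457/38470·R5.
R4 ← R4 − 3133/7694·R5.
R6 ← R6 − 449377/38470·R5.
Row 6 reduces to 0 = 1/2, a contradiction. The system is inconsistent.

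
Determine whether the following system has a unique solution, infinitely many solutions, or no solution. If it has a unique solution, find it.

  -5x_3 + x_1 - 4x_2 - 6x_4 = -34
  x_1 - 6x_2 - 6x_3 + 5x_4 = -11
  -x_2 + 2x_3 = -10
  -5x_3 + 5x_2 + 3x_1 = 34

Row-reduce the augmented matrix:
R2 ← R2 − 1·R1.
R4 ← R4 − 3·R1.
R2 ← R2 / (-2).
R1 ← R1 + 4·R2.
R3 ← R3 + 1·R2.
R4 ← R4 − 17·R2.
R3 ← R3 / (5/2).
R1 ← R1 + 3·R3.
R2 ← R2 − 1/2·R3.
R4 ← R4 − 3/2·R3.
R4 ← R4 / (574/5).
R1 ← R1 + 173/5·R4.
R2 ← R2 + 22/5·R4.
R3 ← R3 + 11/5·R4.
Reading off the reduced rows gives x_1 = -2, x_2 = 6, x_3 = -2, x_4 = 3.

x_1 = -2, x_2 = 6, x_3 = -2, x_4 = 3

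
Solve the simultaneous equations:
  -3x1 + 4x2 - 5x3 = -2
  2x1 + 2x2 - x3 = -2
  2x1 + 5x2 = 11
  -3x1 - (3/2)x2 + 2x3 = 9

no solution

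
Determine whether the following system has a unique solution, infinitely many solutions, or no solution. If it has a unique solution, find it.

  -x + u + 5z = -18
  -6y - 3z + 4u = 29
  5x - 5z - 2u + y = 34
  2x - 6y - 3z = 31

Row-reduce the augmented matrix:
R1 ← R1 / (-1).
R3 ← R3 − 5·R1.
R4 ← R4 − 2·R1.
R2 ← R2 / (-6).
R3 ← R3 − 1·R2.
R4 ← R4 + 6·R2.
R3 ← R3 / (39/2).
R1 ← R1 + 5·R3.
R2 ← R2 − 1/2·R3.
R4 ← R4 − 10·R3.
R4 ← R4 / (-454/117).
R1 ← R1 + 7/117·R4.
R2 ← R2 + 89/117·R4.
R3 ← R3 − 22/117·R4.
Reading off the reduced rows gives x = 5, y = -2, z = -3, u = 2.

x = 5, y = -2, z = -3, u = 2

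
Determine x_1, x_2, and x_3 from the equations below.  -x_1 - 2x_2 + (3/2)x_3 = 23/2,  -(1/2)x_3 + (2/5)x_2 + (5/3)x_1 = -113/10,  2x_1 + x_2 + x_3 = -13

x_1 = -6, x_2 = -2, x_3 = 1

Row-reduce the augmented matrix:
R1 ← R1 / (-1).
R2 ← R2 − 5/3·R1.
R3 ← R3 − 2·R1.
R2 ← R2 / (-44/15).
R1 ← R1 − 2·R2.
R3 ← R3 + 3·R2.
R3 ← R3 / (43/22).
R1 ← R1 + 3/22·R3.
R2 ← R2 + 15/22·R3.
Reading off the reduced rows gives x_1 = -6, x_2 = -2, x_3 = 1.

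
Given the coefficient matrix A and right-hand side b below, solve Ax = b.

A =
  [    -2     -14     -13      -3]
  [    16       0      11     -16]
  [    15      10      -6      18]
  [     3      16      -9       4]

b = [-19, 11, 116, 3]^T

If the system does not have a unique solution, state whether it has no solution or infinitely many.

x_1 = 4, x_2 = -1, x_3 = 1, x_4 = 4

Row-reduce the augmented matrix:
R1 ← R1 / (-2).
R2 ← R2 − 16·R1.
R3 ← R3 − 15·R1.
R4 ← R4 − 3·R1.
R2 ← R2 / (-112).
R1 ← R1 − 7·R2.
R3 ← R3 + 95·R2.
R4 ← R4 + 5·R2.
R3 ← R3 / (-2757/112).
R1 ← R1 − 11/16·R3.
R2 ← R2 − 93/112·R3.
R4 ← R4 + 2727/112·R3.
R4 ← R4 / (-25569/919).
R1 ← R1 + 491/2757·R4.
R2 ← R2 − 2481/1838·R4.
R3 ← R3 + 3296/2757·R4.
Reading off the reduced rows gives x_1 = 4, x_2 = -1, x_3 = 1, x_4 = 4.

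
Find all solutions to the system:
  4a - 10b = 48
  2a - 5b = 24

Row-reduce:
R1 ← R1 / (4).
R2 ← R2 − 2·R1.
Rank is 1 with 2 unknowns, leaving b free.

infinitely many solutions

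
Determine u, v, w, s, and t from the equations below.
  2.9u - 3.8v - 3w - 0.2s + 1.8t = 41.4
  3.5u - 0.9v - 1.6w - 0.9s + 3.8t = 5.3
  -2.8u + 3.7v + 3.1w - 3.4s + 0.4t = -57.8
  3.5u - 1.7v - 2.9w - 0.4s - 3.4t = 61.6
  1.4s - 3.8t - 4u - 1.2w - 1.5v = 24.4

u = 4, v = -6, w = -6, s = 1, t = -6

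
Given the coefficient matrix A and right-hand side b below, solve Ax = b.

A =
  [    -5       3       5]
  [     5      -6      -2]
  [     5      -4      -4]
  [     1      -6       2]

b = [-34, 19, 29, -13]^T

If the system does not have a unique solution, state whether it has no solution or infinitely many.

x_1 = 5, x_2 = 2, x_3 = -3

Row-reduce the augmented matrix:
R1 ← R1 / (-5).
R2 ← R2 − 5·R1.
R3 ← R3 − 5·R1.
R4 ← R4 − 1·R1.
R2 ← R2 / (-3).
R1 ← R1 + 3/5·R2.
R3 ← R3 + 1·R2.
R4 ← R4 + 27/5·R2.
Swap R3 and R4.
R3 ← R3 / (-12/5).
R1 ← R1 + 8/5·R3.
R2 ← R2 + 1·R3.
R4 reduces to 0 = 0, so the extra equation is consistent.
Reading off the reduced rows gives x_1 = 5, x_2 = 2, x_3 = -3.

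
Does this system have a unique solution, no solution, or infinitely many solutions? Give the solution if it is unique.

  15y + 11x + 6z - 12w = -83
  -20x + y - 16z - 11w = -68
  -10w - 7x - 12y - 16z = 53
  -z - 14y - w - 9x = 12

Row-reduce the augmented matrix:
R1 ← R1 / (11).
R2 ← R2 + 20·R1.
R3 ← R3 + 7·R1.
R4 ← R4 + 9·R1.
R2 ← R2 / (311/11).
R1 ← R1 − 15/11·R2.
R3 ← R3 + 27/11·R2.
R4 ← R4 + 19/11·R2.
R3 ← R3 / (-3926/311).
R1 ← R1 − 246/311·R3.
R2 ← R2 + 56/311·R3.
R4 ← R4 − 1119/311·R3.
R4 ← R4 / (-73267/3926).
R1 ← R1 + 1554/1963·R4.
R2 ← R2 + 1705/1963·R4.
R3 ← R3 − 6371/3926·R4.
Reading off the reduced rows gives x = 5, y = -4, z = -5, w = 4.

x = 5, y = -4, z = -5, w = 4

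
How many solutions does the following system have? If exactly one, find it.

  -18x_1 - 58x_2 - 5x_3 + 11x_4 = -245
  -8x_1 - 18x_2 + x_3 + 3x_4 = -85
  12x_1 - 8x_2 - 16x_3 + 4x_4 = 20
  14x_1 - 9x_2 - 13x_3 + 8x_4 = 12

infinitely many solutions

Row-reduce:
R1 ← R1 / (-18).
R2 ← R2 + 8·R1.
R3 ← R3 − 12·R1.
R4 ← R4 − 14·R1.
R2 ← R2 / (70/9).
R1 ← R1 − 29/9·R2.
R3 ← R3 + 140/3·R2.
R4 ← R4 + 487/9·R2.
Swap R3 and R4.
R3 ← R3 / (387/70).
R1 ← R1 + 37/35·R3.
R2 ← R2 − 29/70·R3.
Rank is 3 with 4 unknowns, leaving x_4 free.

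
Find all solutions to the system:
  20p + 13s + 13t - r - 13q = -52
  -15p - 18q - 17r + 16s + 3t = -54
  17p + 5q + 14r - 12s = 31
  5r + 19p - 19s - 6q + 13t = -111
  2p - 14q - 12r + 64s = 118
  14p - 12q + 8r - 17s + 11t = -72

p = -1, q = 0, r = 6, s = 3, t = -5

Row-reduce the augmented matrix:
R1 ← R1 / (20).
R2 ← R2 + 15·R1.
R3 ← R3 − 17·R1.
R4 ← R4 − 19·R1.
R5 ← R5 − 2·R1.
R6 ← R6 − 14·R1.
R2 ← R2 / (-111/4).
R1 ← R1 + 13/20·R2.
R3 ← R3 − 321/20·R2.
R4 ← R4 − 127/20·R2.
R5 ← R5 + 127/10·R2.
R6 ← R6 + 29/10·R2.
R3 ← R3 / (848/185).
R1 ← R1 − 203/555·R3.
R2 ← R2 − 71/111·R3.
R4 ← R4 − 1048/555·R3.
R5 ← R5 + 2096/555·R3.
R6 ← R6 − 5858/555·R3.
R4 ← R4 / (-7027/318).
R1 ← R1 − 1775/2544·R4.
R2 ← R2 − 535/2544·R4.
R3 ← R3 + 1509/848·R4.
R5 ← R5 − 7027/159·R4.
R6 ← R6 + 12731/1272·R4.
Swap R5 and R6.
R5 ← R5 / (47290/7027).
R1 ← R1 − 11315/14054·R5.
R2 ← R2 − 1431/14054·R5.
R3 ← R3 + 17021/14054·R5.
R4 ← R4 + 1616/7027·R5.
R6 reduces to 0 = 0, so the extra equation is consistent.
Reading off the reduced rows gives p = -1, q = 0, r = 6, s = 3, t = -5.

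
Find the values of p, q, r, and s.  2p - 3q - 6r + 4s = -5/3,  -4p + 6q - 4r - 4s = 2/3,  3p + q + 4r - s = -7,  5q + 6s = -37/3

Row-reduce the augmented matrix:
R1 ← R1 / (2).
R2 ← R2 + 4·R1.
R3 ← R3 − 3·R1.
Swap R2 and R3.
R2 ← R2 / (11/2).
R1 ← R1 + 3/2·R2.
R4 ← R4 − 5·R2.
R3 ← R3 / (-16).
R1 ← R1 − 6/11·R3.
R2 ← R2 − 26/11·R3.
R4 ← R4 + 130/11·R3.
R4 ← R4 / (207/22).
R1 ← R1 − 5/22·R4.
R2 ← R2 + 15/22·R4.
R3 ← R3 + 1/4·R4.
Reading off the reduced rows gives p = -2, q = -5/3, r = 0, s = -2/3.

p = -2, q = -5/3, r = 0, s = -2/3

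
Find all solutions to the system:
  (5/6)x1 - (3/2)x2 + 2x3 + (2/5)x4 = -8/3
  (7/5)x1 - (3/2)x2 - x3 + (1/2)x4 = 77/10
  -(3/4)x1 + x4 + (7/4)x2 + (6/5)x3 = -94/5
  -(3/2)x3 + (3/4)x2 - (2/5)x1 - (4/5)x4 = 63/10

x1 = -2, x2 = -6, x3 = -4, x4 = -5

Row-reduce the augmented matrix:
R1 ← R1 / (5/6).
R2 ← R2 − 7/5·R1.
R3 ← R3 + 3/4·R1.
R4 ← R4 + 2/5·R1.
R2 ← R2 / (51/50).
R1 ← R1 + 9/5·R2.
R3 ← R3 − 2/5·R2.
R4 ← R4 − 3/100·R2.
R3 ← R3 / (1201/255).
R1 ← R1 + 90/17·R3.
R2 ← R2 + 218/51·R3.
R4 ← R4 + 7/17·R3.
R4 ← R4 / (-2297/4804).
R1 ← R1 − 2139/1201·R4.
R2 ← R2 − 6767/6005·R4.
R3 ← R3 − 364/1201·R4.
Reading off the reduced rows gives x1 = -2, x2 = -6, x3 = -4, x4 = -5.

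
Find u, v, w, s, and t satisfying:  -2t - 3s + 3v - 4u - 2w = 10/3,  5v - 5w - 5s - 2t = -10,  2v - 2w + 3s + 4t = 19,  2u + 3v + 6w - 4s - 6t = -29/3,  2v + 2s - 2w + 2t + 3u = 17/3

u = -7/3, v = 3, w = 4/3, s = 3, t = 5/3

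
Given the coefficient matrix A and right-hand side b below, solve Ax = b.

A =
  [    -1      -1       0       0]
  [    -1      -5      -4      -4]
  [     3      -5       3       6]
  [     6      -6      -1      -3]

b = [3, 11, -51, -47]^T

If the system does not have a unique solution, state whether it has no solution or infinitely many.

Row-reduce the augmented matrix:
R1 ← R1 / (-1).
R2 ← R2 + 1·R1.
R3 ← R3 − 3·R1.
R4 ← R4 − 6·R1.
R2 ← R2 / (-4).
R1 ← R1 − 1·R2.
R3 ← R3 + 8·R2.
R4 ← R4 + 12·R2.
R3 ← R3 / (11).
R1 ← R1 + 1·R3.
R2 ← R2 − 1·R3.
R4 ← R4 − 11·R3.
R4 ← R4 / (-5).
R1 ← R1 − 3/11·R4.
R2 ← R2 + 3/11·R4.
R3 ← R3 − 14/11·R4.
Reading off the reduced rows gives x_1 = -6, x_2 = 3, x_3 = -4, x_4 = -1.

x_1 = -6, x_2 = 3, x_3 = -4, x_4 = -1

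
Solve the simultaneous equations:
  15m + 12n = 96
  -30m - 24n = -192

Row-reduce:
R1 ← R1 / (15).
R2 ← R2 + 30·R1.
Rank is 1 with 2 unknowns, leaving n free.

infinitely many solutions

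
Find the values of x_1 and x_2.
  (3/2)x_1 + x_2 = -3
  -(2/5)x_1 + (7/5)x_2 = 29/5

From equation 1: x_2 = -3 − 3/2·x_1.
Substitute into equation 2 and solve: x_1 = -4.
Then x_2 = 3.

x_1 = -4, x_2 = 3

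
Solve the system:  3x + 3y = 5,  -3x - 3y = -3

Row-reduce:
R1 ← R1 / (3).
R2 ← R2 + 3·R1.
Row 2 reduces to 0 = 2, a contradiction. The system is inconsistent.

no solution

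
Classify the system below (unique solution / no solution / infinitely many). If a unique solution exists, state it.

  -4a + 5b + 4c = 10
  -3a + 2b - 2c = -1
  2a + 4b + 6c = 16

Row-reduce the augmented matrix:
R1 ← R1 / (-4).
R2 ← R2 + 3·R1.
R3 ← R3 − 2·R1.
R2 ← R2 / (-7/4).
R1 ← R1 + 5/4·R2.
R3 ← R3 − 13/2·R2.
R3 ← R3 / (-74/7).
R1 ← R1 − 18/7·R3.
R2 ← R2 − 20/7·R3.
Reading off the reduced rows gives a = 1, b = 2, c = 1.

a = 1, b = 2, c = 1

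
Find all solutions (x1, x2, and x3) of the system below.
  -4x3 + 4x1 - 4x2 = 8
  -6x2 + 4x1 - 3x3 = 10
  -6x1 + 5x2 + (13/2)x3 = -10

no solution

Row-reduce:
R1 ← R1 / (4).
R2 ← R2 − 4·R1.
R3 ← R3 + 6·R1.
R2 ← R2 / (-2).
R1 ← R1 + 1·R2.
R3 ← R3 + 1·R2.
Row 3 reduces to 0 = 1, a contradiction. The system is inconsistent.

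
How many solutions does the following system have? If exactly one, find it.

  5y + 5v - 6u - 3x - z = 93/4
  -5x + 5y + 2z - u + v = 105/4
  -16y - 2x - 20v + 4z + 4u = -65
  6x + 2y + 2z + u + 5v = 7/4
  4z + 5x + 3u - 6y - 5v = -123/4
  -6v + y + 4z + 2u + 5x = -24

x = -3, y = 3/2, z = 1, u = 1, v = 11/4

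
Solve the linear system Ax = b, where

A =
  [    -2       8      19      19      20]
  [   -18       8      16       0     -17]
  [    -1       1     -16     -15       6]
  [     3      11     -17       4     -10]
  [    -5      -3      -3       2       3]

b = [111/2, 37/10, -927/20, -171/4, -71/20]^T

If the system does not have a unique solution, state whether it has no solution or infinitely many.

Row-reduce the augmented matrix:
R1 ← R1 / (-2).
R2 ← R2 + 18·R1.
R3 ← R3 + 1·R1.
R4 ← R4 − 3·R1.
R5 ← R5 + 5·R1.
R2 ← R2 / (-64).
R1 ← R1 + 4·R2.
R3 ← R3 + 3·R2.
R4 ← R4 − 23·R2.
R5 ← R5 + 23·R2.
R3 ← R3 / (-1167/64).
R1 ← R1 − 3/16·R3.
R2 ← R2 − 155/64·R3.
R4 ← R4 + 2829/64·R3.
R5 ← R5 − 333/64·R3.
R4 ← R4 / (4282/389).
R1 ← R1 − 396/389·R4.
R2 ← R2 − 563/1167·R4.
R3 ← R3 − 1055/1167·R4.
R5 ← R5 − 4376/389·R4.
R5 ← R5 / (193054/2141).
R1 ← R1 − 35273/4282·R5.
R2 ← R2 − 84215/12846·R5.
R3 ← R3 − 31645/6423·R5.
R4 ← R4 + 12348/2141·R5.
Reading off the reduced rows gives x_1 = 3/4, x_2 = -1, x_3 = 2, x_4 = 1, x_5 = 2/5.

x_1 = 3/4, x_2 = -1, x_3 = 2, x_4 = 1, x_5 = 2/5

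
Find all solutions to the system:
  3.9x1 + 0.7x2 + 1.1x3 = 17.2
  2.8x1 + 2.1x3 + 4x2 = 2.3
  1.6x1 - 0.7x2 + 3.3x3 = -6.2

x1 = 6, x2 = -1, x3 = -5

Row-reduce the augmented matrix:
R1 ← R1 / (39/10).
R2 ← R2 − 14/5·R1.
R3 ← R3 − 8/5·R1.
R2 ← R2 / (682/195).
R1 ← R1 − 7/39·R2.
R3 ← R3 + 77/78·R2.
R3 ← R3 / (3991/1240).
R1 ← R1 − 293/1364·R3.
R2 ← R2 − 511/1364·R3.
Reading off the reduced rows gives x1 = 6, x2 = -1, x3 = -5.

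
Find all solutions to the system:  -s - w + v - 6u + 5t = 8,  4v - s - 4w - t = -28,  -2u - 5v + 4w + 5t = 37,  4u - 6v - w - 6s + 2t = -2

infinitely many solutions

Row-reduce:
R1 ← R1 / (-6).
R3 ← R3 + 2·R1.
R4 ← R4 − 4·R1.
R2 ← R2 / (4).
R1 ← R1 + 1/6·R2.
R3 ← R3 + 16/3·R2.
R4 ← R4 + 16/3·R2.
R3 ← R3 / (-1).
R2 ← R2 + 1·R3.
R4 ← R4 + 7·R3.
R4 ← R4 / (-1).
R1 ← R1 − 1/8·R4.
R2 ← R2 − 3/4·R4.
R3 ← R3 − 1·R4.
Rank is 4 with 5 unknowns, leaving t free.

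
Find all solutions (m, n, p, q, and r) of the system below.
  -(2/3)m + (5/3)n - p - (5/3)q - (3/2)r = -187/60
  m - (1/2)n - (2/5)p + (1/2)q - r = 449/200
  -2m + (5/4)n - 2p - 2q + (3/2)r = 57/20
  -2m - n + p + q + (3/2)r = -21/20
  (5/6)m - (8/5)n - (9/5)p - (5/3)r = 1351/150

m = 1, n = -3, p = -14/5, q = -3/4, r = 1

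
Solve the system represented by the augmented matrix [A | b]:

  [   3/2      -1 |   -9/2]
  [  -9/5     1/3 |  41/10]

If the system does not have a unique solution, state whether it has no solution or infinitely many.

Row-reduce the augmented matrix:
R1 ← R1 / (3/2).
R2 ← R2 + 9/5·R1.
R2 ← R2 / (-13/15).
R1 ← R1 + 2/3·R2.
Reading off the reduced rows gives x_1 = -2, x_2 = 3/2.

x_1 = -2, x_2 = 3/2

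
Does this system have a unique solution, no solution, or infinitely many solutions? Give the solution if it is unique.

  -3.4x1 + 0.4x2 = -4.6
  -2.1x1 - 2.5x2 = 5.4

Row-reduce the augmented matrix:
R1 ← R1 / (-17/5).
R2 ← R2 + 21/10·R1.
R2 ← R2 / (-467/170).
R1 ← R1 + 2/17·R2.
Reading off the reduced rows gives x1 = 1, x2 = -3.

x1 = 1, x2 = -3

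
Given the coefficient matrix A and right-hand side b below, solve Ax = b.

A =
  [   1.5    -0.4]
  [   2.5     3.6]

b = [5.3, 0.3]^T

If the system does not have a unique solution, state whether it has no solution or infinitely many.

x_1 = 3, x_2 = -2

Row-reduce the augmented matrix:
R1 ← R1 / (3/2).
R2 ← R2 − 5/2·R1.
R2 ← R2 / (64/15).
R1 ← R1 + 4/15·R2.
Reading off the reduced rows gives x_1 = 3, x_2 = -2.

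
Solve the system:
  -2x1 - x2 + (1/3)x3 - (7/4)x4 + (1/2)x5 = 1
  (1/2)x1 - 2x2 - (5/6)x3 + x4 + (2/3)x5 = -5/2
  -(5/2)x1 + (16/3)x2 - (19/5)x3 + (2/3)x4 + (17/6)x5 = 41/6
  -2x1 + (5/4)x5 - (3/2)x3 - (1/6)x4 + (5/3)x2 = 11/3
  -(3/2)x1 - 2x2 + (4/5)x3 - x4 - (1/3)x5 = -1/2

no solution

Row-reduce:
R1 ← R1 / (-2).
R2 ← R2 − 1/2·R1.
R3 ← R3 + 5/2·R1.
R4 ← R4 + 2·R1.
R5 ← R5 + 3/2·R1.
R2 ← R2 / (-9/4).
R1 ← R1 − 1/2·R2.
R3 ← R3 − 79/12·R2.
R4 ← R4 − 8/3·R2.
R5 ← R5 + 5/4·R2.
R3 ← R3 / (-577/90).
R1 ← R1 + 1/3·R3.
R2 ← R2 − 1/3·R3.
R4 ← R4 + 49/18·R3.
R5 ← R5 − 29/30·R3.
R4 ← R4 / (783/2308).
R1 ← R1 − 442/577·R4.
R2 ← R2 + 37/2308·R4.
R3 ← R3 + 405/577·R4.
R5 ← R5 − 783/1154·R4.
Row 5 reduces to 0 = -1, a contradiction. The system is inconsistent.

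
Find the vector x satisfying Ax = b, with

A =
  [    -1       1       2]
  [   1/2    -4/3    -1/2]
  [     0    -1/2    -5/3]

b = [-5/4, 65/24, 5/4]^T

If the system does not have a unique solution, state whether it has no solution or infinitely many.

x_1 = -5/4, x_2 = -5/2, x_3 = 0

Row-reduce the augmented matrix:
R1 ← R1 / (-1).
R2 ← R2 − 1/2·R1.
R2 ← R2 / (-5/6).
R1 ← R1 + 1·R2.
R3 ← R3 + 1/2·R2.
R3 ← R3 / (-59/30).
R1 ← R1 + 13/5·R3.
R2 ← R2 + 3/5·R3.
Reading off the reduced rows gives x_1 = -5/4, x_2 = -5/2, x_3 = 0.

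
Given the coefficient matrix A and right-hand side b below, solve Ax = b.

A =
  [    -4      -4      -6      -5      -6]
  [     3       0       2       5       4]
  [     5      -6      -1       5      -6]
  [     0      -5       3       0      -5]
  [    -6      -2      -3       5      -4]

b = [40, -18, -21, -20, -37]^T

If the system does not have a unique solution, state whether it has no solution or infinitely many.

Row-reduce the augmented matrix:
R1 ← R1 / (-4).
R2 ← R2 − 3·R1.
R3 ← R3 − 5·R1.
R5 ← R5 + 6·R1.
R2 ← R2 / (-3).
R1 ← R1 − 1·R2.
R3 ← R3 + 11·R2.
R4 ← R4 + 5·R2.
R5 ← R5 − 4·R2.
R3 ← R3 / (2/3).
R1 ← R1 − 2/3·R3.
R2 ← R2 − 5/6·R3.
R4 ← R4 − 43/6·R3.
R5 ← R5 − 8/3·R3.
R4 ← R4 / (485/8).
R1 ← R1 − 15/2·R4.
R2 ← R2 − 55/8·R4.
R3 ← R3 + 35/4·R4.
R5 ← R5 − 75/2·R4.
R5 ← R5 / (-24).
R1 ← R1 + 2·R5.
R2 ← R2 − 1·R5.
R4 ← R4 − 2·R5.
Reading off the reduced rows gives x_1 = 2, x_2 = -3, x_3 = -5, x_4 = -6, x_5 = 4.

x_1 = 2, x_2 = -3, x_3 = -5, x_4 = -6, x_5 = 4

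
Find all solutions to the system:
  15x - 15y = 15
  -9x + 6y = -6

Row-reduce the augmented matrix:
R1 ← R1 / (15).
R2 ← R2 + 9·R1.
R2 ← R2 / (-3).
R1 ← R1 + 1·R2.
Reading off the reduced rows gives x = 0, y = -1.

x = 0, y = -1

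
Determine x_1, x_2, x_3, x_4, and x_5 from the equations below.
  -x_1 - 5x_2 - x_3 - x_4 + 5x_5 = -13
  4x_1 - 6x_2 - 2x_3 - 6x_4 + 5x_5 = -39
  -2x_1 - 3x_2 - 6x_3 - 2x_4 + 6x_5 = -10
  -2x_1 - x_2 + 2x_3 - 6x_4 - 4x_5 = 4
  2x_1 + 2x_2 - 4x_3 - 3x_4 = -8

Row-reduce the augmented matrix:
R1 ← R1 / (-1).
R2 ← R2 − 4·R1.
R3 ← R3 + 2·R1.
R4 ← R4 + 2·R1.
R5 ← R5 − 2·R1.
R2 ← R2 / (-26).
R1 ← R1 − 5·R2.
R3 ← R3 − 7·R2.
R4 ← R4 − 9·R2.
R5 ← R5 + 8·R2.
R3 ← R3 / (-73/13).
R1 ← R1 + 2/13·R3.
R2 ← R2 − 3/13·R3.
R4 ← R4 − 25/13·R3.
R5 ← R5 + 54/13·R3.
R4 ← R4 / (-612/73).
R1 ← R1 + 62/73·R4.
R2 ← R2 − 20/73·R4.
R3 ← R3 − 35/73·R4.
R5 ← R5 − 5/73·R4.
R5 ← R5 / (77/306).
R1 ← R1 − 55/306·R5.
R2 ← R2 + 152/153·R5.
R3 ← R3 + 113/153·R5.
R4 ← R4 − 161/306·R5.
Reading off the reduced rows gives x_1 = -4, x_2 = 4, x_3 = 2, x_4 = 0, x_5 = 1.

x_1 = -4, x_2 = 4, x_3 = 2, x_4 = 0, x_5 = 1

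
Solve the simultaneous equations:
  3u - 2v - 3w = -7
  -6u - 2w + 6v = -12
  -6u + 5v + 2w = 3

Row-reduce:
R1 ← R1 / (3).
R2 ← R2 + 6·R1.
R3 ← R3 + 6·R1.
R2 ← R2 / (2).
R1 ← R1 + 2/3·R2.
R3 ← R3 − 1·R2.
Row 3 reduces to 0 = 2, a contradiction. The system is inconsistent.

no solution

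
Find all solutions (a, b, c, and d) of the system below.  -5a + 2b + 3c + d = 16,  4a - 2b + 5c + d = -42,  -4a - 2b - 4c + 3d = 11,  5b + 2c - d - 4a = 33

a = -4, b = 4, c = -3, d = -3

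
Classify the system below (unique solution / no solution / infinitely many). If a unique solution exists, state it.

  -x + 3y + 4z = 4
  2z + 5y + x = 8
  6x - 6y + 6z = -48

Row-reduce the augmented matrix:
R1 ← R1 / (-1).
R2 ← R2 − 1·R1.
R3 ← R3 − 6·R1.
R2 ← R2 / (8).
R1 ← R1 + 3·R2.
R3 ← R3 − 12·R2.
R3 ← R3 / (21).
R1 ← R1 + 7/4·R3.
R2 ← R2 − 3/4·R3.
Reading off the reduced rows gives x = -3, y = 3, z = -2.

x = -3, y = 3, z = -2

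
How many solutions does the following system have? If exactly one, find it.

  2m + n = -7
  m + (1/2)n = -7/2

infinitely many solutions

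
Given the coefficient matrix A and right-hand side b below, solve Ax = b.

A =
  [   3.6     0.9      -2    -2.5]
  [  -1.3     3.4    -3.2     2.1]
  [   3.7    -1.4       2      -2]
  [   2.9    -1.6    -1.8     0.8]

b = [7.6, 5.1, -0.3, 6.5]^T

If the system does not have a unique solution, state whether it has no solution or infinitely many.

x_1 = 1, x_2 = 0, x_3 = -2, x_4 = 0

Row-reduce the augmented matrix:
R1 ← R1 / (18/5).
R2 ← R2 + 13/10·R1.
R3 ← R3 − 37/10·R1.
R4 ← R4 − 29/10·R1.
R2 ← R2 / (149/40).
R1 ← R1 − 1/4·R2.
R3 ← R3 + 93/40·R2.
R4 ← R4 + 93/40·R2.
R3 ← R3 / (10778/6705).
R1 ← R1 + 392/1341·R3.
R2 ← R2 + 1412/1341·R3.
R4 ← R4 + 17681/6705·R3.
R4 ← R4 / (616627/107780).
R1 ← R1 + 2885/5389·R4.
R2 ← R2 − 6380/5389·R4.
R3 ← R3 − 17657/21556·R4.
Reading off the reduced rows gives x_1 = 1, x_2 = 0, x_3 = -2, x_4 = 0.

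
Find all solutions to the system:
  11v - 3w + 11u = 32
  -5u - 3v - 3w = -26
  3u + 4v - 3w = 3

Row-reduce:
R1 ← R1 / (11).
R2 ← R2 + 5·R1.
R3 ← R3 − 3·R1.
R2 ← R2 / (2).
R1 ← R1 − 1·R2.
R3 ← R3 − 1·R2.
Rank is 2 with 3 unknowns, leaving w free.

infinitely many solutions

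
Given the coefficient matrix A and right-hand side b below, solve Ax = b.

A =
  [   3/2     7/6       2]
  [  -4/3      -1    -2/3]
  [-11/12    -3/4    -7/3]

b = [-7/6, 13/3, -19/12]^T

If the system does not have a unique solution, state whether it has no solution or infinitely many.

Row-reduce:
R1 ← R1 / (3/2).
R2 ← R2 + 4/3·R1.
R3 ← R3 + 11/12·R1.
R2 ← R2 / (1/27).
R1 ← R1 − 7/9·R2.
R3 ← R3 + 1/27·R2.
Row 3 reduces to 0 = 1, a contradiction. The system is inconsistent.

no solution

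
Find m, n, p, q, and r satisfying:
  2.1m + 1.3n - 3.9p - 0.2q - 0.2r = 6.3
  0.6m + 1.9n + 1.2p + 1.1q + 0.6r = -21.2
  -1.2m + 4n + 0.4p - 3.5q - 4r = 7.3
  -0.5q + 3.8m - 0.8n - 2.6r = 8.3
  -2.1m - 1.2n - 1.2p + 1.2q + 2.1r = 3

m = -2, n = -5, p = -4, q = -3, r = -4

Row-reduce the augmented matrix:
R1 ← R1 / (21/10).
R2 ← R2 − 3/5·R1.
R3 ← R3 + 6/5·R1.
R4 ← R4 − 19/5·R1.
R5 ← R5 + 21/10·R1.
R2 ← R2 / (107/70).
R1 ← R1 − 13/21·R2.
R3 ← R3 − 166/35·R2.
R4 ← R4 + 331/105·R2.
R5 ← R5 − 1/10·R2.
R3 ← R3 / (-964/107).
R1 ← R1 + 299/107·R3.
R2 ← R2 − 162/107·R3.
R4 ← R4 − 6329/535·R3.
R5 ← R5 + 5619/1070·R3.
R4 ← R4 / (-1042849/144600).
R1 ← R1 − 48319/28920·R4.
R2 ← R2 + 2187/4820·R4.
R3 ← R3 − 7709/9640·R4.
R5 ← R5 − 493933/96400·R4.
R5 ← R5 / (-4817193/5214245).
R1 ← R1 + 551847/1042849·R5.
R2 ← R2 + 42004/1042849·R5.
R3 ← R3 + 324131/1042849·R5.
R4 ← R4 − 1295984/1042849·R5.
Reading off the reduced rows gives m = -2, n = -5, p = -4, q = -3, r = -4.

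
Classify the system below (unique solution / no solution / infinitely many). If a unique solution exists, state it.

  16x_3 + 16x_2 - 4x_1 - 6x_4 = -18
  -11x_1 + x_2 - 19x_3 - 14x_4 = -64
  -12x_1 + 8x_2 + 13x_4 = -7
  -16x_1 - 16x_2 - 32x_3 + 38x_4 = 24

Row-reduce:
R1 ← R1 / (-4).
R2 ← R2 + 11·R1.
R3 ← R3 + 12·R1.
R4 ← R4 + 16·R1.
R2 ← R2 / (-43).
R1 ← R1 + 4·R2.
R3 ← R3 + 40·R2.
R4 ← R4 + 80·R2.
R3 ← R3 / (456/43).
R1 ← R1 − 80/43·R3.
R2 ← R2 − 63/43·R3.
R4 ← R4 − 912/43·R3.
Row 4 reduces to 0 = 2, a contradiction. The system is inconsistent.

no solution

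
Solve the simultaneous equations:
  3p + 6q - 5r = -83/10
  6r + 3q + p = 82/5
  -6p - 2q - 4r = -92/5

p = 7/5, q = 0, r = 5/2

Row-reduce the augmented matrix:
R1 ← R1 / (3).
R2 ← R2 − 1·R1.
R3 ← R3 + 6·R1.
R1 ← R1 − 2·R2.
R3 ← R3 − 10·R2.
R3 ← R3 / (-272/3).
R1 ← R1 + 17·R3.
R2 ← R2 − 23/3·R3.
Reading off the reduced rows gives p = 7/5, q = 0, r = 5/2.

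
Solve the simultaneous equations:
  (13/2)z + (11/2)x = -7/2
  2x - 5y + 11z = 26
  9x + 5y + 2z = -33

infinitely many solutions

Row-reduce:
R1 ← R1 / (11/2).
R2 ← R2 − 2·R1.
R3 ← R3 − 9·R1.
R2 ← R2 / (-5).
R3 ← R3 − 5·R2.
Rank is 2 with 3 unknowns, leaving z free.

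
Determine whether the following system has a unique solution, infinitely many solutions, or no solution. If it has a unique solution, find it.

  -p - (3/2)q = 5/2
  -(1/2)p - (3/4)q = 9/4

Row-reduce:
R1 ← R1 / (-1).
R2 ← R2 + 1/2·R1.
Row 2 reduces to 0 = 1, a contradiction. The system is inconsistent.

no solution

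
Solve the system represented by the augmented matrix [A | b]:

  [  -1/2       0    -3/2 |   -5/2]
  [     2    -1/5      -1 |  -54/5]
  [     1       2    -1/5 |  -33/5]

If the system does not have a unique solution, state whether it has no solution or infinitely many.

Row-reduce the augmented matrix:
R1 ← R1 / (-1/2).
R2 ← R2 − 2·R1.
R3 ← R3 − 1·R1.
R2 ← R2 / (-1/5).
R3 ← R3 − 2·R2.
R3 ← R3 / (-366/5).
R1 ← R1 − 3·R3.
R2 ← R2 − 35·R3.
Reading off the reduced rows gives x_1 = -4, x_2 = -1, x_3 = 3.

x_1 = -4, x_2 = -1, x_3 = 3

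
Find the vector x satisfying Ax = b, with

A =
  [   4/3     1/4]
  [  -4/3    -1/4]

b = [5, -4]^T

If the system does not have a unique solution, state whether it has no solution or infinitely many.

Row-reduce:
R1 ← R1 / (4/3).
R2 ← R2 + 4/3·R1.
Row 2 reduces to 0 = 1, a contradiction. The system is inconsistent.

no solution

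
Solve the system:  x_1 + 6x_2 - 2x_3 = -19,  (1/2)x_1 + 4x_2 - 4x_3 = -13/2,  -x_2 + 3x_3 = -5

no solution

Row-reduce:
R2 ← R2 − 1/2·R1.
R1 ← R1 − 6·R2.
R3 ← R3 + 1·R2.
Row 3 reduces to 0 = -2, a contradiction. The system is inconsistent.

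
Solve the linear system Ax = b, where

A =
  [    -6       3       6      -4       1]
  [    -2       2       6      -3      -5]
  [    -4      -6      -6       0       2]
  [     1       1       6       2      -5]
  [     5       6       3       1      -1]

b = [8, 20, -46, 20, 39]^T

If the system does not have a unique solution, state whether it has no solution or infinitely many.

Row-reduce the augmented matrix:
R1 ← R1 / (-6).
R2 ← R2 + 2·R1.
R3 ← R3 + 4·R1.
R4 ← R4 − 1·R1.
R5 ← R5 − 5·R1.
R1 ← R1 + 1/2·R2.
R3 ← R3 + 8·R2.
R4 ← R4 − 3/2·R2.
R5 ← R5 − 17/2·R2.
R3 ← R3 / (22).
R1 ← R1 − 1·R3.
R2 ← R2 − 4·R3.
R4 ← R4 − 1·R3.
R5 ← R5 + 26·R3.
R4 ← R4 / (95/22).
R1 ← R1 − 7/22·R4.
R2 ← R2 − 3/11·R4.
R3 ← R3 + 16/33·R4.
R5 ← R5 + 17/22·R4.
R5 ← R5 / (-264/95).
R1 ← R1 + 126/95·R5.
R2 ← R2 − 177/95·R5.
R3 ← R3 + 374/285·R5.
R4 ← R4 − 111/95·R5.
Reading off the reduced rows gives x_1 = 4, x_2 = 2, x_3 = 3, x_4 = -2, x_5 = 0.

x_1 = 4, x_2 = 2, x_3 = 3, x_4 = -2, x_5 = 0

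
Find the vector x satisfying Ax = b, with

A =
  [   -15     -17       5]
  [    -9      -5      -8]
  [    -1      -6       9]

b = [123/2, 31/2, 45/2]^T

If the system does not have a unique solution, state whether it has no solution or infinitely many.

Row-reduce the augmented matrix:
R1 ← R1 / (-15).
R2 ← R2 + 9·R1.
R3 ← R3 + 1·R1.
R2 ← R2 / (26/5).
R1 ← R1 − 17/15·R2.
R3 ← R3 + 73/15·R2.
R3 ← R3 / (-127/78).
R1 ← R1 − 161/78·R3.
R2 ← R2 + 55/26·R3.
Reading off the reduced rows gives x_1 = -3/2, x_2 = -2, x_3 = 1.

x_1 = -3/2, x_2 = -2, x_3 = 1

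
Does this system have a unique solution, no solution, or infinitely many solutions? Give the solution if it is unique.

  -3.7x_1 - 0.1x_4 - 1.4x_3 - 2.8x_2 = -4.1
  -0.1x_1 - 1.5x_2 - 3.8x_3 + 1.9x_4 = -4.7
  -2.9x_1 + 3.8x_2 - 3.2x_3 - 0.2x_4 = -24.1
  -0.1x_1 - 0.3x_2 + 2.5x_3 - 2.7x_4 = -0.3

x_1 = 1, x_2 = -2, x_3 = 4, x_4 = 4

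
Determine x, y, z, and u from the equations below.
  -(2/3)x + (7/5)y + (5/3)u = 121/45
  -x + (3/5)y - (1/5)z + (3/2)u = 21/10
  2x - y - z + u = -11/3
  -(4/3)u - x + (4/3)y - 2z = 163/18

Row-reduce the augmented matrix:
R1 ← R1 / (-2/3).
R2 ← R2 + 1·R1.
R3 ← R3 − 2·R1.
R4 ← R4 + 1·R1.
R2 ← R2 / (-3/2).
R1 ← R1 + 21/10·R2.
R3 ← R3 − 16/5·R2.
R4 ← R4 + 23/30·R2.
R3 ← R3 / (-107/75).
R1 ← R1 − 7/25·R3.
R2 ← R2 − 2/15·R3.
R4 ← R4 + 427/225·R3.
R4 ← R4 / (-5435/642).
R1 ← R1 + 73/214·R4.
R2 ← R2 − 110/107·R4.
R3 ← R3 + 290/107·R4.
Reading off the reduced rows gives x = -3/2, y = 2, z = -2, u = -2/3.

x = -3/2, y = 2, z = -2, u = -2/3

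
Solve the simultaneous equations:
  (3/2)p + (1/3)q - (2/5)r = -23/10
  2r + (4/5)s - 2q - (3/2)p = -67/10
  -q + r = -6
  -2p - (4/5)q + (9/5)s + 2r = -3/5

Row-reduce the augmented matrix:
R1 ← R1 / (3/2).
R2 ← R2 + 3/2·R1.
R4 ← R4 + 2·R1.
R2 ← R2 / (-5/3).
R1 ← R1 − 2/9·R2.
R3 ← R3 + 1·R2.
R4 ← R4 + 16/45·R2.
R3 ← R3 / (1/25).
R1 ← R1 + 4/75·R3.
R2 ← R2 + 24/25·R3.
R4 ← R4 − 422/375·R3.
R4 ← R4 / (227/15).
R1 ← R1 + 8/15·R4.
R2 ← R2 + 12·R4.
R3 ← R3 + 12·R4.
Reading off the reduced rows gives p = -3, q = 3, r = -3, s = 1.

p = -3, q = 3, r = -3, s = 1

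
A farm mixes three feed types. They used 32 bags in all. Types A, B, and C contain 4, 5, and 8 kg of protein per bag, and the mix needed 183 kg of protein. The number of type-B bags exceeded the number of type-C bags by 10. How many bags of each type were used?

type-A bags: 4, type-B bags: 19, type-C bags: 9

Let a = type-A bags, b = type-B bags, c = type-C bags.
  a + b + c = 32
  5b + 8c + 4a = 183
  b - c = 10
Row-reduce the augmented matrix:
R2 ← R2 − 4·R1.
R1 ← R1 − 1·R2.
R3 ← R3 − 1·R2.
R3 ← R3 / (-5).
R1 ← R1 + 3·R3.
R2 ← R2 − 4·R3.
Reading off the reduced rows gives a = 4, b = 19, c = 9.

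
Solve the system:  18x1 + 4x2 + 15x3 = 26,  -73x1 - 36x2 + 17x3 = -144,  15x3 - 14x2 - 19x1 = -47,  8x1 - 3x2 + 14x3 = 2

Row-reduce:
R1 ← R1 / (18).
R2 ← R2 + 73·R1.
R3 ← R3 + 19·R1.
R4 ← R4 − 8·R1.
R2 ← R2 / (-178/9).
R1 ← R1 − 2/9·R2.
R3 ← R3 + 88/9·R2.
R4 ← R4 + 43/9·R2.
R3 ← R3 / (-1361/178).
R1 ← R1 − 152/89·R3.
R2 ← R2 + 1401/356·R3.
R4 ← R4 + 4083/356·R3.
Row 4 reduces to 0 = 1/2, a contradiction. The system is inconsistent.

no solution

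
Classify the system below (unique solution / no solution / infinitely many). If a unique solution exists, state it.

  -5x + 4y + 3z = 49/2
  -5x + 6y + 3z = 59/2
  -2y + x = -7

Row-reduce the augmented matrix:
R1 ← R1 / (-5).
R2 ← R2 + 5·R1.
R3 ← R3 − 1·R1.
R2 ← R2 / (2).
R1 ← R1 + 4/5·R2.
R3 ← R3 + 6/5·R2.
R3 ← R3 / (3/5).
R1 ← R1 + 3/5·R3.
Reading off the reduced rows gives x = -2, y = 5/2, z = 3/2.

x = -2, y = 5/2, z = 3/2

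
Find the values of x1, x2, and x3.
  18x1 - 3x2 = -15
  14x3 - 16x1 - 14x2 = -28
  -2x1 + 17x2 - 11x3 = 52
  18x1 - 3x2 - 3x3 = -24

Row-reduce the augmented matrix:
R1 ← R1 / (18).
R2 ← R2 + 16·R1.
R3 ← R3 + 2·R1.
R4 ← R4 − 18·R1.
R2 ← R2 / (-50/3).
R1 ← R1 + 1/6·R2.
R3 ← R3 − 50/3·R2.
R3 ← R3 / (3).
R1 ← R1 + 7/50·R3.
R2 ← R2 + 21/25·R3.
R4 ← R4 + 3·R3.
R4 reduces to 0 = 0, so the extra equation is consistent.
Reading off the reduced rows gives x1 = 0, x2 = 5, x3 = 3.

x1 = 0, x2 = 5, x3 = 3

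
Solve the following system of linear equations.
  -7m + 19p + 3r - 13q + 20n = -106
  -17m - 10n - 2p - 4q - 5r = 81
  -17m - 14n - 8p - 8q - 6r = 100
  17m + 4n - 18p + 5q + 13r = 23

infinitely many solutions

Row-reduce:
R1 ← R1 / (-7).
R2 ← R2 + 17·R1.
R3 ← R3 + 17·R1.
R4 ← R4 − 17·R1.
R2 ← R2 / (-410/7).
R1 ← R1 + 20/7·R2.
R3 ← R3 + 438/7·R2.
R4 ← R4 − 368/7·R2.
R3 ← R3 / (-556/205).
R1 ← R1 + 15/41·R3.
R2 ← R2 − 337/410·R3.
R4 ← R4 + 3089/205·R3.
R4 ← R4 / (8579/278).
R1 ← R1 − 363/278·R4.
R2 ← R2 + 1253/556·R4.
R3 ← R3 − 603/278·R4.
Rank is 4 with 5 unknowns, leaving r free.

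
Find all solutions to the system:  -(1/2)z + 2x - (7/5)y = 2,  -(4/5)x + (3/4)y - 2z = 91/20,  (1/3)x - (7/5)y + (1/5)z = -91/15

x = 4, y = 5, z = -2

Row-reduce the augmented matrix:
R1 ← R1 / (2).
R2 ← R2 + 4/5·R1.
R3 ← R3 − 1/3·R1.
R2 ← R2 / (19/100).
R1 ← R1 + 7/10·R2.
R3 ← R3 + 7/6·R2.
R3 ← R3 / (-15077/1140).
R1 ← R1 + 635/76·R3.
R2 ← R2 + 220/19·R3.
Reading off the reduced rows gives x = 4, y = 5, z = -2.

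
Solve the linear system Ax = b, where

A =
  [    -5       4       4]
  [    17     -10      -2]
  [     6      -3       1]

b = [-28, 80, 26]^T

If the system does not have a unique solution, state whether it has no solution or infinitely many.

infinitely many solutions

Row-reduce:
R1 ← R1 / (-5).
R2 ← R2 − 17·R1.
R3 ← R3 − 6·R1.
R2 ← R2 / (18/5).
R1 ← R1 + 4/5·R2.
R3 ← R3 − 9/5·R2.
Rank is 2 with 3 unknowns, leaving x_3 free.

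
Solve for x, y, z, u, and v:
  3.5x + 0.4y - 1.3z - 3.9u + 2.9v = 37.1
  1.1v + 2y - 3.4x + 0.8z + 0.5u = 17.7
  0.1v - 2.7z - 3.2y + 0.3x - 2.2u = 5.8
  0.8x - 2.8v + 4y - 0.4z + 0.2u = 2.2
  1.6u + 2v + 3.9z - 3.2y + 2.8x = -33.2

x = -2, y = 5, z = -4, u = -5, v = 6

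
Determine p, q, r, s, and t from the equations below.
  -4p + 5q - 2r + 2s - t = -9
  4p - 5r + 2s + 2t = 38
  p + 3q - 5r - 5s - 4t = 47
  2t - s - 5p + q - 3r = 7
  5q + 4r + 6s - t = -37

p = 5, q = 4, r = -4, s = -6, t = 5

Row-reduce the augmented matrix:
R1 ← R1 / (-4).
R2 ← R2 − 4·R1.
R3 ← R3 − 1·R1.
R4 ← R4 + 5·R1.
R2 ← R2 / (5).
R1 ← R1 + 5/4·R2.
R3 ← R3 − 17/4·R2.
R4 ← R4 + 21/4·R2.
R5 ← R5 − 5·R2.
R3 ← R3 / (9/20).
R1 ← R1 + 5/4·R3.
R2 ← R2 + 7/5·R3.
R4 ← R4 + 157/20·R3.
R5 ← R5 − 11·R3.
R4 ← R4 / (-1234/9).
R1 ← R1 + 193/9·R4.
R2 ← R2 + 214/9·R4.
R3 ← R3 + 158/9·R4.
R5 ← R5 − 1756/9·R4.
R5 ← R5 / (1348/617).
R1 ← R1 + 262/617·R5.
R2 ← R2 + 607/617·R5.
R3 ← R3 + 304/617·R5.
R4 ← R4 − 381/617·R5.
Reading off the reduced rows gives p = 5, q = 4, r = -4, s = -6, t = 5.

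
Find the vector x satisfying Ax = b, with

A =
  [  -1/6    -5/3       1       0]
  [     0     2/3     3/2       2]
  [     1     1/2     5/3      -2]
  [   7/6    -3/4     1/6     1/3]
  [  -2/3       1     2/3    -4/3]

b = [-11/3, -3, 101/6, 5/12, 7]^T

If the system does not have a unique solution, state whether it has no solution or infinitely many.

no solution

Row-reduce:
R1 ← R1 / (-1/6).
R3 ← R3 − 1·R1.
R4 ← R4 − 7/6·R1.
R5 ← R5 + 2/3·R1.
R2 ← R2 / (2/3).
R1 ← R1 − 10·R2.
R3 ← R3 + 19/2·R2.
R4 ← R4 + 149/12·R2.
R5 ← R5 − 23/3·R2.
R3 ← R3 / (697/24).
R1 ← R1 + 57/2·R3.
R2 ← R2 − 9/4·R3.
R4 ← R4 − 1685/48·R3.
R5 ← R5 + 247/12·R3.
R4 ← R4 / (11608/2091).
R1 ← R1 + 2784/697·R4.
R2 ← R2 − 660/697·R4.
R3 ← R3 − 636/697·R4.
R5 ← R5 + 11608/2091·R4.
Row 5 reduces to 0 = -1, a contradiction. The system is inconsistent.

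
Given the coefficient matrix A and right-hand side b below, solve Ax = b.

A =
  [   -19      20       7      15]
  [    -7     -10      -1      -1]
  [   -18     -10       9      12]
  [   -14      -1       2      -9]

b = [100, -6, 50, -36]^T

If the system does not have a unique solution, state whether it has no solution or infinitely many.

Row-reduce the augmented matrix:
R1 ← R1 / (-19).
R2 ← R2 + 7·R1.
R3 ← R3 + 18·R1.
R4 ← R4 + 14·R1.
R2 ← R2 / (-330/19).
R1 ← R1 + 20/19·R2.
R3 ← R3 + 550/19·R2.
R4 ← R4 + 299/19·R2.
R3 ← R3 / (25/3).
R1 ← R1 + 5/33·R3.
R2 ← R2 − 34/165·R3.
R4 ← R4 − 14/165·R3.
R4 ← R4 / (-19563/1375).
R1 ← R1 + 13/55·R4.
R2 ← R2 − 222/1375·R4.
R3 ← R3 − 26/25·R4.
Reading off the reduced rows gives x_1 = -1, x_2 = 1, x_3 = -2, x_4 = 5.

x_1 = -1, x_2 = 1, x_3 = -2, x_4 = 5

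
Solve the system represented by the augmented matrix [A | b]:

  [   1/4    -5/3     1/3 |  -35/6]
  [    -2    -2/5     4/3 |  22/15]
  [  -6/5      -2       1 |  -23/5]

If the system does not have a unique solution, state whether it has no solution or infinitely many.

x_1 = -2, x_2 = 3, x_3 = -1

Row-reduce the augmented matrix:
R1 ← R1 / (1/4).
R2 ← R2 + 2·R1.
R3 ← R3 + 6/5·R1.
R2 ← R2 / (-206/15).
R1 ← R1 + 20/3·R2.
R3 ← R3 + 10·R2.
R3 ← R3 / (-161/515).
R1 ← R1 + 188/309·R3.
R2 ← R2 + 30/103·R3.
Reading off the reduced rows gives x_1 = -2, x_2 = 3, x_3 = -1.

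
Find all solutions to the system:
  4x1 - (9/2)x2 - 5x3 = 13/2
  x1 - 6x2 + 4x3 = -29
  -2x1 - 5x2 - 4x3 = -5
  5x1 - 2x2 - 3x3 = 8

no solution

Row-reduce:
R1 ← R1 / (4).
R2 ← R2 − 1·R1.
R3 ← R3 + 2·R1.
R4 ← R4 − 5·R1.
R2 ← R2 / (-39/8).
R1 ← R1 + 9/8·R2.
R3 ← R3 + 29/4·R2.
R4 ← R4 − 29/8·R2.
R3 ← R3 / (-186/13).
R1 ← R1 + 32/13·R3.
R2 ← R2 + 14/13·R3.
R4 ← R4 − 93/13·R3.
Row 4 reduces to 0 = -1, a contradiction. The system is inconsistent.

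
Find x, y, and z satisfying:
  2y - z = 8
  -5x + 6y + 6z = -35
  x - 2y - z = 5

x = 1, y = 1, z = -6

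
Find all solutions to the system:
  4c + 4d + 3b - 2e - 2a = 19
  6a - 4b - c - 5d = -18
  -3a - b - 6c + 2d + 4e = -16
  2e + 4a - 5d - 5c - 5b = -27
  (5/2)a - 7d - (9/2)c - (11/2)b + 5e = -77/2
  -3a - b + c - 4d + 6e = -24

Row-reduce:
R1 ← R1 / (-2).
R2 ← R2 − 6·R1.
R3 ← R3 + 3·R1.
R4 ← R4 − 4·R1.
R5 ← R5 − 5/2·R1.
R6 ← R6 + 3·R1.
R2 ← R2 / (5).
R1 ← R1 + 3/2·R2.
R3 ← R3 + 11/2·R2.
R4 ← R4 − 1·R2.
R5 ← R5 + 7/4·R2.
R6 ← R6 + 11/2·R2.
R3 ← R3 / (1/10).
R1 ← R1 − 13/10·R3.
R2 ← R2 − 11/5·R3.
R4 ← R4 − 4/5·R3.
R5 ← R5 − 87/20·R3.
R6 ← R6 − 71/10·R3.
R4 ← R4 / (-28).
R1 ← R1 + 48·R4.
R2 ← R2 + 80·R4.
R3 ← R3 − 37·R4.
R5 ← R5 + 321/2·R4.
R6 ← R6 + 265·R4.
R5 ← R5 / (83/14).
R1 ← R1 − 6/7·R5.
R2 ← R2 − 10/7·R5.
R3 ← R3 + 9/7·R5.
R4 ← R4 − 1/7·R5.
R6 ← R6 − 83/7·R5.
Row 6 reduces to 0 = -1, a contradiction. The system is inconsistent.

no solution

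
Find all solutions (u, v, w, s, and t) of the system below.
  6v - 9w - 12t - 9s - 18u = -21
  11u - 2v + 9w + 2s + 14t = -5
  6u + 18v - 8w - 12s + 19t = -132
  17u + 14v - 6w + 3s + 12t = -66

infinitely many solutions

Row-reduce:
R1 ← R1 / (-18).
R2 ← R2 − 11·R1.
R3 ← R3 − 6·R1.
R4 ← R4 − 17·R1.
R2 ← R2 / (5/3).
R1 ← R1 + 1/3·R2.
R3 ← R3 − 20·R2.
R4 ← R4 − 59/3·R2.
R3 ← R3 / (-53).
R1 ← R1 − 6/5·R3.
R2 ← R2 − 21/10·R3.
R4 ← R4 + 279/5·R3.
R4 ← R4 / (1954/265).
R1 ← R1 − 109/265·R4.
R2 ← R2 + 273/265·R4.
R3 ← R3 + 27/53·R4.
Rank is 4 with 5 unknowns, leaving t free.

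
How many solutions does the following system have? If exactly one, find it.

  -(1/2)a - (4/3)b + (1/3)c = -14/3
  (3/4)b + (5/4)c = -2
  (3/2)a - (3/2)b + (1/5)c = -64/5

a = -4, b = 4, c = -4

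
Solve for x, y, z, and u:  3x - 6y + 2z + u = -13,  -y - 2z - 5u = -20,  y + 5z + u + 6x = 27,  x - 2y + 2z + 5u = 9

x = 1, y = 4, z = 3, u = 2

Row-reduce the augmented matrix:
R1 ← R1 / (3).
R3 ← R3 − 6·R1.
R4 ← R4 − 1·R1.
R2 ← R2 / (-1).
R1 ← R1 + 2·R2.
R3 ← R3 − 13·R2.
R3 ← R3 / (-25).
R1 ← R1 − 14/3·R3.
R2 ← R2 − 2·R3.
R4 ← R4 − 4/3·R3.
R4 ← R4 / (86/75).
R1 ← R1 + 149/75·R4.
R2 ← R2 + 7/25·R4.
R3 ← R3 − 66/25·R4.
Reading off the reduced rows gives x = 1, y = 4, z = 3, u = 2.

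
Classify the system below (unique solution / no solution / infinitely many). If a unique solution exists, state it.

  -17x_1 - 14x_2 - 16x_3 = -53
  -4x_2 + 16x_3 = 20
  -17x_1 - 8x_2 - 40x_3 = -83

Row-reduce:
R1 ← R1 / (-17).
R3 ← R3 + 17·R1.
R2 ← R2 / (-4).
R1 ← R1 − 14/17·R2.
R3 ← R3 − 6·R2.
Rank is 2 with 3 unknowns, leaving x_3 free.

infinitely many solutions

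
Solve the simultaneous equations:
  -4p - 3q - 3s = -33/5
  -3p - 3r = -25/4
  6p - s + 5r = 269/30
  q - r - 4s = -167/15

p = 3/4, q = -1, r = 4/3, s = 11/5

Row-reduce the augmented matrix:
R1 ← R1 / (-4).
R2 ← R2 + 3·R1.
R3 ← R3 − 6·R1.
R2 ← R2 / (9/4).
R1 ← R1 − 3/4·R2.
R3 ← R3 + 9/2·R2.
R4 ← R4 − 1·R2.
R3 ← R3 / (-1).
R1 ← R1 − 1·R3.
R2 ← R2 + 4/3·R3.
R4 ← R4 − 1/3·R3.
R4 ← R4 / (-16/3).
R1 ← R1 + 1·R4.
R2 ← R2 − 7/3·R4.
R3 ← R3 − 1·R4.
Reading off the reduced rows gives p = 3/4, q = -1, r = 4/3, s = 11/5.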